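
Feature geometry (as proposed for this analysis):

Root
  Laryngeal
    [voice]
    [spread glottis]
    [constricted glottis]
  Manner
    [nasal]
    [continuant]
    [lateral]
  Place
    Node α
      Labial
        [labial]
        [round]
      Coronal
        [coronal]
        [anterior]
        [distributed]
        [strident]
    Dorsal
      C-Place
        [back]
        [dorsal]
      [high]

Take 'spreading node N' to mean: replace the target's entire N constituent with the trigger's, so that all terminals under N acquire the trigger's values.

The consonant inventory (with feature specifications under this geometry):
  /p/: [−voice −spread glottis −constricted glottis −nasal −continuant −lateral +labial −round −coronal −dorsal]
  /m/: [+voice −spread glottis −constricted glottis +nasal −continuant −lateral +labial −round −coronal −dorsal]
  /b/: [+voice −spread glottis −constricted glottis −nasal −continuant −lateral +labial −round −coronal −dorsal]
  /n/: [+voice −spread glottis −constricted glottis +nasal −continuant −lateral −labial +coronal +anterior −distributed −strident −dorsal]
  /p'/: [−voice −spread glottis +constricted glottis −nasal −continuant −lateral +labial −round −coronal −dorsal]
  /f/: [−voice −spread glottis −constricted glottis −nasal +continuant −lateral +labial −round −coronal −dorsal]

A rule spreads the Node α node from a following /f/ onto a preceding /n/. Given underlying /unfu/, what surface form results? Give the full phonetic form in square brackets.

[umfu]

Terminals under Node α in this geometry: [labial], [round], [coronal], [anterior], [distributed], [strident].
After delinking /n/'s Node α and linking /f/'s, the affected terminals become [+labial], [−round], [−coronal]; [voice], [spread glottis], [constricted glottis], … (outside Node α) are retained from /n/.
The resulting bundle matches /m/ in the inventory; substituting it for /n/ gives [umfu].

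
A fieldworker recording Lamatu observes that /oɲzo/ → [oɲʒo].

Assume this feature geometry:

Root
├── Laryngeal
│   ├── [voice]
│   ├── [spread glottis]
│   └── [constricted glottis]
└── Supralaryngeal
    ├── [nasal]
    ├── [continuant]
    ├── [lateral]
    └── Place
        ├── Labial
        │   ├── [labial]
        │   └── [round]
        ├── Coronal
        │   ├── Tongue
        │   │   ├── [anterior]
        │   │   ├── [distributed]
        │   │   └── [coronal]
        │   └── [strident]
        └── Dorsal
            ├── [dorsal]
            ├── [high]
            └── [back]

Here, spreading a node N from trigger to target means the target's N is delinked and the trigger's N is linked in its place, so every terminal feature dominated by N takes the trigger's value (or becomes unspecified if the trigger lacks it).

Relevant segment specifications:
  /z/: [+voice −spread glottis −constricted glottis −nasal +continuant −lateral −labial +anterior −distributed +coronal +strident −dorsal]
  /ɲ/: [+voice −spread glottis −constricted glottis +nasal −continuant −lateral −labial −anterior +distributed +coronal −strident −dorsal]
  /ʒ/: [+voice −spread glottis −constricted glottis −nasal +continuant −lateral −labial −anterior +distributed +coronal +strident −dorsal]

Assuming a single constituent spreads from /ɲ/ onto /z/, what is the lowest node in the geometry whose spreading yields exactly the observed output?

Tongue

Comparing /z/ with its surface form [ʒ], the features that change are [anterior], [distributed].
Tracing each changed feature up the tree, the paths first meet at Tongue; any lower node misses at least one of them.
Spreading Tongue from /ɲ/ overwrites each of those terminals with /ɲ/'s values, yielding exactly [ʒ].
[strident] — on which /ɲ/ differs from /z/ — is unchanged, so neither Coronal nor anything higher can have spread; the constituent is no larger than Tongue.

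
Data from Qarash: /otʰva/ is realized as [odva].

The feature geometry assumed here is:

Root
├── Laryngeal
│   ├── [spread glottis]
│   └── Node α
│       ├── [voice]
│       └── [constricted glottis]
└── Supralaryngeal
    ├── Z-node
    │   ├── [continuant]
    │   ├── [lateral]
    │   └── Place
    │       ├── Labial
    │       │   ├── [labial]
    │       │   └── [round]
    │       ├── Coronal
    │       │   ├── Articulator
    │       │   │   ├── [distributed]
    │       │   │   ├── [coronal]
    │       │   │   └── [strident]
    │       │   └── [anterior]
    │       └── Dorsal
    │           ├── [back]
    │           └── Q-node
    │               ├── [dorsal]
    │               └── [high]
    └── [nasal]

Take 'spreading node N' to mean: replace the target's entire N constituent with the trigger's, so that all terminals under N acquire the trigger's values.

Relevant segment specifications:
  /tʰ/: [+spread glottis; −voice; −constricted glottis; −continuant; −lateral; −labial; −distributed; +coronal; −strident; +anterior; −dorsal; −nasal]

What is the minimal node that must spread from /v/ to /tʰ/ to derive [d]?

Laryngeal

Feature comparison: [voice], [spread glottis] differ between /tʰ/ and [d]; the remaining terminals match.
Tracing each changed feature up the tree, the paths first meet at Laryngeal; any lower node misses at least one of them.
Delinking /tʰ/'s Laryngeal and associating /v/'s Laryngeal gives precisely the feature bundle of [d].
Since [labial], [coronal] are preserved even though /v/ disagrees there, no node above Laryngeal spread.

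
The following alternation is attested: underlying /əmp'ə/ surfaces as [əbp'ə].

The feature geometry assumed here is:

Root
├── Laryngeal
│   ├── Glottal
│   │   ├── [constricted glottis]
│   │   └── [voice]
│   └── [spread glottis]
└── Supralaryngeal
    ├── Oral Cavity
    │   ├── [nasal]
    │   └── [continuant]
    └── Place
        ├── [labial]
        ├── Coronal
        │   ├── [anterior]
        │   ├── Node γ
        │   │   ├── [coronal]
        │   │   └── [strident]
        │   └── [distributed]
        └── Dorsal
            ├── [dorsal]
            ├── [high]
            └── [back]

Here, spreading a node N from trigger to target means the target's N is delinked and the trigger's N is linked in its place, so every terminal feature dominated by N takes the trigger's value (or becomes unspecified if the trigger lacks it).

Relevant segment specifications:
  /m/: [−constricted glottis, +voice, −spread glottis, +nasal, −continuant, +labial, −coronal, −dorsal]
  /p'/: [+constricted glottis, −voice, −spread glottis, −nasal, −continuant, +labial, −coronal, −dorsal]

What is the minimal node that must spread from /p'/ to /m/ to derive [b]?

[nasal]

The alternation /m/ → [b] changes [nasal] and nothing else.
Only a single terminal changes, and /p'/ supplies the new value, so [nasal] itself is the minimal spreading constituent.
Features on which the two segments disagree outside [nasal], such as [constricted glottis], [voice], are unchanged — nothing dominating them spread, and [nasal] is the minimal sufficient constituent.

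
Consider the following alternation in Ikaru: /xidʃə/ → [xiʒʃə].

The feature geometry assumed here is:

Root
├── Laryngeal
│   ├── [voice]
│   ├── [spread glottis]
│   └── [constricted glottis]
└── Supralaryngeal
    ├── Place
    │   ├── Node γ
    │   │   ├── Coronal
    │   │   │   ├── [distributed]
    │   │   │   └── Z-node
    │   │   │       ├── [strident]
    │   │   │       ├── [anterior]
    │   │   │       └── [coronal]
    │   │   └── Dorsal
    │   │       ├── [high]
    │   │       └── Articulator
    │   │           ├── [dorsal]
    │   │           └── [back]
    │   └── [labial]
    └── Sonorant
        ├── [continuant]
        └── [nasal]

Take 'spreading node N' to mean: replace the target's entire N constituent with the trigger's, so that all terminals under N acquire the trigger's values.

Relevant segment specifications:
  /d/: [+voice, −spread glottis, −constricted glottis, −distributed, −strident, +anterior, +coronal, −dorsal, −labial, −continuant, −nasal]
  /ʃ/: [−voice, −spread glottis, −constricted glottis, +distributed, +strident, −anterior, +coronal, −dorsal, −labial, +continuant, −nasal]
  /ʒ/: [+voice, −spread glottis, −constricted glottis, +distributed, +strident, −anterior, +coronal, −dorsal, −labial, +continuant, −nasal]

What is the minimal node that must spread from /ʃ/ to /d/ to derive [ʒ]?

Feature comparison: [continuant], [anterior], [distributed], [strident] differ between /d/ and [ʒ]; the remaining terminals match.
The smallest constituent containing every changed terminal is Supralaryngeal — each of its daughters lacks at least one of the affected features.
Spreading Supralaryngeal from /ʃ/ overwrites each of those terminals with /ʃ/'s values, yielding exactly [ʒ].
[voice] — on which /ʃ/ differs from /d/ — is unchanged, so Root cannot have spread; the constituent is no larger than Supralaryngeal.

Supralaryngeal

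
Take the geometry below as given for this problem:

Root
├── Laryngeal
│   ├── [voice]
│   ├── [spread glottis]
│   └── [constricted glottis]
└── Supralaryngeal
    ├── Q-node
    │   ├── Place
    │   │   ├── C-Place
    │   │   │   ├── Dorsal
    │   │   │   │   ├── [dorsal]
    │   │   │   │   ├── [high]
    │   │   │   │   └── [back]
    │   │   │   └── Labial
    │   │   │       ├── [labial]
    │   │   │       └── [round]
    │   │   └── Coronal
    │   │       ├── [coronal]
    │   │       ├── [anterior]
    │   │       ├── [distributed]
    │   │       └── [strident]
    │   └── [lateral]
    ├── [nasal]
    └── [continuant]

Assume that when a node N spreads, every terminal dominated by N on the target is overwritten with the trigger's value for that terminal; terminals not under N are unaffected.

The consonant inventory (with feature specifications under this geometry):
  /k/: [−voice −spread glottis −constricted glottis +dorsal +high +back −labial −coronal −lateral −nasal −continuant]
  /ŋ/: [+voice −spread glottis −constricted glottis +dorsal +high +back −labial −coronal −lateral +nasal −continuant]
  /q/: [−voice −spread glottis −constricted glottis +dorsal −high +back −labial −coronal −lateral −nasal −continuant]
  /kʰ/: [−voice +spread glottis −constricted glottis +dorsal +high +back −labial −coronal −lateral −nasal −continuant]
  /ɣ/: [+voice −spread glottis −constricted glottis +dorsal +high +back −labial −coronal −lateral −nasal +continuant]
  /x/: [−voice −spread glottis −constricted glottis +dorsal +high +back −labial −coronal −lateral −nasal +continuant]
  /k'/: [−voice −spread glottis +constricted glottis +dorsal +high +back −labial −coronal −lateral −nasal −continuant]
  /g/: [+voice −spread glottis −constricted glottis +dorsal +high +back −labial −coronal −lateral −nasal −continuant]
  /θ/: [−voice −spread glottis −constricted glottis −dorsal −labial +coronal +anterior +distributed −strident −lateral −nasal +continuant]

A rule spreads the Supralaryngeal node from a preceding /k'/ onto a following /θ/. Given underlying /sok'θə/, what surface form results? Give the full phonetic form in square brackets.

Supralaryngeal immediately or transitively dominates [dorsal], [high], [back], [labial], [round], [coronal], [anterior], [distributed], [strident], [lateral], [nasal], [continuant].
After delinking /θ/'s Supralaryngeal and linking /k'/'s, the affected terminals become [+dorsal], [+high], [+back], [−labial], [−coronal], [−lateral], [−nasal], [−continuant]; [voice], [spread glottis], [constricted glottis] (outside Supralaryngeal) are retained from /θ/.
This feature bundle is that of [k], so /sok'θə/ surfaces as [sok'kə].

[sok'kə]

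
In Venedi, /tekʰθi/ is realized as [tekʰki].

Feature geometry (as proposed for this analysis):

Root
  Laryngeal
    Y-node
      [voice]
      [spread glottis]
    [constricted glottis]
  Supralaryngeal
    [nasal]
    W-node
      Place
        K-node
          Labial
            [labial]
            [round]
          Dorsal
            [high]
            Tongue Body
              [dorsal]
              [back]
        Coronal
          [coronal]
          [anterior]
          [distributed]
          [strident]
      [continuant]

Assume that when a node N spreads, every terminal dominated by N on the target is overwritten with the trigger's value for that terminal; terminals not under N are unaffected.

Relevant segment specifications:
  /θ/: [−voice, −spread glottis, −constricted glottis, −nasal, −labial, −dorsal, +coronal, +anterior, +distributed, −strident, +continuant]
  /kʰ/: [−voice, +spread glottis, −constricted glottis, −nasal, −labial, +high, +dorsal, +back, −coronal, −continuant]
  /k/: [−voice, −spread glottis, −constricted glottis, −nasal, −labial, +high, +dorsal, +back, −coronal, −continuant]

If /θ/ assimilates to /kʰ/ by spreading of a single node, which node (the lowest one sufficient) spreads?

/θ/ and [k] differ in [continuant], [coronal], [anterior], [distributed], [strident], [dorsal], [high], [back]; every other specified feature is identical.
In this geometry the lowest node dominating all of them is W-node: every daughter of W-node dominates only a proper subset, so no lower node suffices.
Delinking /θ/'s W-node and associating /kʰ/'s W-node gives precisely the feature bundle of [k].
[spread glottis] stays as in /θ/ although /kʰ/ differs there, so no node dominating it spread; among the remaining candidates W-node is the lowest that derives the output.

W-node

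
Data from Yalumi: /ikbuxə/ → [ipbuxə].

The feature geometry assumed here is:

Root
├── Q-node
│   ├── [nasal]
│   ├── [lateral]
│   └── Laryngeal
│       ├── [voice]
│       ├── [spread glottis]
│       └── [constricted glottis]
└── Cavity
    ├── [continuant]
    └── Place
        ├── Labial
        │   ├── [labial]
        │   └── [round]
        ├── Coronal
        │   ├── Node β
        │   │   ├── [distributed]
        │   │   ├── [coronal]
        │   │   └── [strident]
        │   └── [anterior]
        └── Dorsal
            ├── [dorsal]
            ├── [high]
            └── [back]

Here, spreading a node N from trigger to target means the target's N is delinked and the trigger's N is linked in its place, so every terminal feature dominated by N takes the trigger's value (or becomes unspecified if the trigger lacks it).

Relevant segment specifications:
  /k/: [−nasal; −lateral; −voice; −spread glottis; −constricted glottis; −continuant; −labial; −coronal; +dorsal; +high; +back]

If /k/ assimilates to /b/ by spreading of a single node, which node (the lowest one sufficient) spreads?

/k/ and [p] differ in [labial], [round], [dorsal], [high], [back]; every other specified feature is identical.
In this geometry the lowest node dominating all of them is Place: every daughter of Place dominates only a proper subset, so no lower node suffices.
Spreading Place from /b/ overwrites each of those terminals with /b/'s values, yielding exactly [p].
[voice] stays as in /k/ although /b/ differs there, so no node dominating it spread; among the remaining candidates Place is the lowest that derives the output.

Place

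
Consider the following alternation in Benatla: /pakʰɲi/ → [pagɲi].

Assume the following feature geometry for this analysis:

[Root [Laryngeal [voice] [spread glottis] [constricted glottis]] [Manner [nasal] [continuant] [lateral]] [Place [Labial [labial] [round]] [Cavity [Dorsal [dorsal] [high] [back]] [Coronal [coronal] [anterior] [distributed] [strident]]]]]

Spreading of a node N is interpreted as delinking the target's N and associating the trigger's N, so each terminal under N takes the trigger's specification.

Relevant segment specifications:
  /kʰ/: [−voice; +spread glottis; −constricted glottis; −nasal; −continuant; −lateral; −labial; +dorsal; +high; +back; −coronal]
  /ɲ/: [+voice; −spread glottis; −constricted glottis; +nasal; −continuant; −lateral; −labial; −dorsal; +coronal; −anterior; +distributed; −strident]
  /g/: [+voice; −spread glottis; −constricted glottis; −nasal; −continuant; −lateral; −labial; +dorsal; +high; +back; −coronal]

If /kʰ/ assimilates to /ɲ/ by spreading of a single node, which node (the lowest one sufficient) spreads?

Laryngeal

/kʰ/ and [g] differ in [voice], [spread glottis]; every other specified feature is identical.
In this geometry the lowest node dominating all of them is Laryngeal: every daughter of Laryngeal dominates only a proper subset, so no lower node suffices.
Delinking /kʰ/'s Laryngeal and associating /ɲ/'s Laryngeal gives precisely the feature bundle of [g].
Since [nasal], [coronal] are preserved even though /ɲ/ disagrees there, no node above Laryngeal spread.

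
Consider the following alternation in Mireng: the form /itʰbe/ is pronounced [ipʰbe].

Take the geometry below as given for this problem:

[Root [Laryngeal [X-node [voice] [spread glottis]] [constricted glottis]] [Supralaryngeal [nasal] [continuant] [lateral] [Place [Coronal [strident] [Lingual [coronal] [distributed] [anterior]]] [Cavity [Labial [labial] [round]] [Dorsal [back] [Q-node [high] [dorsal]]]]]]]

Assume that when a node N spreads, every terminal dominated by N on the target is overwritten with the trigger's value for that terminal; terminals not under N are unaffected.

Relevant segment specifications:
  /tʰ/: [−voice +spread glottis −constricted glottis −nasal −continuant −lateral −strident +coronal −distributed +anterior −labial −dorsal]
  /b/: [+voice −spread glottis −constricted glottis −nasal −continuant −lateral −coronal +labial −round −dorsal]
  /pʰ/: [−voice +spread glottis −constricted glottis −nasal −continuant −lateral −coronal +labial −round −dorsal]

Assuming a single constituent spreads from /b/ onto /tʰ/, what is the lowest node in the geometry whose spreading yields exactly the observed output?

/tʰ/ and [pʰ] differ in [labial], [round], [coronal], [anterior], [distributed], [strident]; every other specified feature is identical.
In this geometry the lowest node dominating all of them is Place: every daughter of Place dominates only a proper subset, so no lower node suffices.
Spreading Place from /b/ overwrites each of those terminals with /b/'s values, yielding exactly [pʰ].
[voice], [spread glottis] stay as in /tʰ/ although /b/ differs there, so no node dominating them spread; among the remaining candidates Place is the lowest that derives the output.

Place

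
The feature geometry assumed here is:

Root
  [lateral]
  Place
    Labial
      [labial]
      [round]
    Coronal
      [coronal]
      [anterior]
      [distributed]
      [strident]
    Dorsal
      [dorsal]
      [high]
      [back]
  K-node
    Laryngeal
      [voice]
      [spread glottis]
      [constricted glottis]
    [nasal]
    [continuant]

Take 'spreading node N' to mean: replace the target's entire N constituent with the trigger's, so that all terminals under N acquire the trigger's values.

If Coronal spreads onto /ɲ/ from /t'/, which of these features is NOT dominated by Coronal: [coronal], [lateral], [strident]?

Coronal dominates exactly [coronal], [anterior], [distributed], [strident].
[strident], [coronal] all lie under Coronal, so they are overwritten when Coronal spreads.
[lateral] attaches under Root, not under Coronal, so /ɲ/ retains its own value for [lateral].

[lateral]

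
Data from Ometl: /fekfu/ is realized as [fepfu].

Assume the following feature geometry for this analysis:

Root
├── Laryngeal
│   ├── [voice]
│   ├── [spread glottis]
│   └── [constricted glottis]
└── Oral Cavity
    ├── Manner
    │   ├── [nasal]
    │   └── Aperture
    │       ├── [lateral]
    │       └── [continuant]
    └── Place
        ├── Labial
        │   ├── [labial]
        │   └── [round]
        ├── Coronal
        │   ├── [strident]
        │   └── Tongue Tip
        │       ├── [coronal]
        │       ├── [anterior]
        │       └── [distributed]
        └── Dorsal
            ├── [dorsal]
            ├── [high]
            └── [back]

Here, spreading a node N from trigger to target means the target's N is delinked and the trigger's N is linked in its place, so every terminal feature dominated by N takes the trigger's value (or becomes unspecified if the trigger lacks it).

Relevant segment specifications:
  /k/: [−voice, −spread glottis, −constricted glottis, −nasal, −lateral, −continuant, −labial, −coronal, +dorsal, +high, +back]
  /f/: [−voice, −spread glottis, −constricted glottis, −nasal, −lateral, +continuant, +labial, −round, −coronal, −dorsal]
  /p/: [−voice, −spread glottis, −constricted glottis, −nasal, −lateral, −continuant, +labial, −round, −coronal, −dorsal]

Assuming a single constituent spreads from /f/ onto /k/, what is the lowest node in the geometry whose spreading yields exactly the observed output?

Comparing /k/ with its surface form [p], the features that change are [labial], [round], [dorsal], [high], [back].
These terminals are all dominated by Place, and no proper subconstituent of Place covers them all; Place is their lowest common ancestor.
Spreading Place from /f/ overwrites each of those terminals with /f/'s values, yielding exactly [p].
Had Oral Cavity or a higher node spread, [continuant] would have taken /f/'s value; it stays as in /k/, confirming the spreading constituent is exactly Place.

Place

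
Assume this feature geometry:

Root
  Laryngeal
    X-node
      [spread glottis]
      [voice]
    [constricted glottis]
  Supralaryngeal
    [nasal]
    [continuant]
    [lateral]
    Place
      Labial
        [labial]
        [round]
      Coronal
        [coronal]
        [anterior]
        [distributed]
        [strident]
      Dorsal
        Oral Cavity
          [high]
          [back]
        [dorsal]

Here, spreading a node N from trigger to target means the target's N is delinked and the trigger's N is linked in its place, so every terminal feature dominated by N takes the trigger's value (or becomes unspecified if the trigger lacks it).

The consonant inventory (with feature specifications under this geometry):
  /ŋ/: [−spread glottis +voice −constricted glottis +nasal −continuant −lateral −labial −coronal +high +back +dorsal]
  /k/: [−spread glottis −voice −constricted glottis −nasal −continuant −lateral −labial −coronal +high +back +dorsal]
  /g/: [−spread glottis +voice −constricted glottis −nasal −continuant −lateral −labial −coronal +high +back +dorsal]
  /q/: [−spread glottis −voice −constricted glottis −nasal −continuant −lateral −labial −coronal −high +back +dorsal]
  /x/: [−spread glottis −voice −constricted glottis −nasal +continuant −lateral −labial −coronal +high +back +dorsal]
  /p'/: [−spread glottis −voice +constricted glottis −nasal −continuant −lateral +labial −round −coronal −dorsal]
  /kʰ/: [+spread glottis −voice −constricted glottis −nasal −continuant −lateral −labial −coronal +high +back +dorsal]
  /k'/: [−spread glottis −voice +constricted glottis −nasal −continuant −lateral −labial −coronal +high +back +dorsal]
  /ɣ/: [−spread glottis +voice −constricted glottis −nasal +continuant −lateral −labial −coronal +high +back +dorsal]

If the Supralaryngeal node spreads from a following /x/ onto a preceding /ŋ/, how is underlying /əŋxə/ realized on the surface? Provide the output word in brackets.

[əɣxə]

The Supralaryngeal node dominates the terminals [nasal], [continuant], [lateral], [labial], [round], [coronal], [anterior], [distributed], [strident], [high], [back], [dorsal].
The target acquires /x/'s values for everything under Supralaryngeal — [−nasal], [+continuant], [−lateral], [−labial], [−coronal], [+high], [+back], [+dorsal] — while keeping its own [spread glottis], [voice], [constricted glottis].
The resulting bundle matches /ɣ/ in the inventory; substituting it for /ŋ/ gives [əɣxə].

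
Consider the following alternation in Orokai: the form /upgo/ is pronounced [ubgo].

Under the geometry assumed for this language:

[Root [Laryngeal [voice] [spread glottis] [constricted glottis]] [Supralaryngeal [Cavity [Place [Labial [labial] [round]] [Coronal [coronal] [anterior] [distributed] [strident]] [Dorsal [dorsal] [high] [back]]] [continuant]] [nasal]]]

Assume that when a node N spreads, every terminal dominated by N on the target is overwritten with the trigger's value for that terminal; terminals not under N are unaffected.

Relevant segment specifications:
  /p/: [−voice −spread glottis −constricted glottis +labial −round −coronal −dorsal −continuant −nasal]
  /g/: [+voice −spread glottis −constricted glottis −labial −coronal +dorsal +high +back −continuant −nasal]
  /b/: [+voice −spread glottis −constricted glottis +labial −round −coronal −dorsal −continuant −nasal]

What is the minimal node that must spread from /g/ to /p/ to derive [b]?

Feature comparison: [voice] differs between /p/ and [b]; the remaining terminals match.
With a single altered terminal, the smallest constituent that could spread is that terminal — [voice].
Features on which the two segments disagree outside [voice], such as [dorsal], [labial], are unchanged — nothing dominating them spread, and [voice] is the minimal sufficient constituent.

[voice]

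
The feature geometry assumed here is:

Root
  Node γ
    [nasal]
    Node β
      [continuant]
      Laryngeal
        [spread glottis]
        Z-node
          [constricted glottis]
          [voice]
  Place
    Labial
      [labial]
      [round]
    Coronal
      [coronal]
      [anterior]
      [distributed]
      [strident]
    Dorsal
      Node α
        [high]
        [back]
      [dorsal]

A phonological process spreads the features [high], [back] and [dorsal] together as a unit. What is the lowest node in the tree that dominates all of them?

[high] is immediately dominated by Node α.
[back] is immediately dominated by Node α.
[dorsal] is immediately dominated by Dorsal.
These paths first converge at Dorsal; no daughter of Dorsal dominates all 3 features, so Dorsal is the minimal constituent.

Dorsal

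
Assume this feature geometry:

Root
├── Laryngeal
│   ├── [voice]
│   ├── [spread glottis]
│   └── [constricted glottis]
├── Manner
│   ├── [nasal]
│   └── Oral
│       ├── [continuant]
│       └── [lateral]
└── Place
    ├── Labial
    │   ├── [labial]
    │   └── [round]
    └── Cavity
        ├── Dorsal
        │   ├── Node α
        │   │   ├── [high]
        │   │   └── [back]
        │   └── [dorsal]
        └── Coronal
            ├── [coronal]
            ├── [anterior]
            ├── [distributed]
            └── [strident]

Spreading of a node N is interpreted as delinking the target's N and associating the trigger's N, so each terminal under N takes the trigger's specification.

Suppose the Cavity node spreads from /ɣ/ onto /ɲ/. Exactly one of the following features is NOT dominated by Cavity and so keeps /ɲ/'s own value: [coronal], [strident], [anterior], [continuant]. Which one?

[continuant]

The terminals dominated by Cavity are [high], [back], [dorsal], [coronal], [anterior], [distributed], [strident].
Of the listed options, [strident], [anterior], [coronal] are among these and would be overwritten by spreading Cavity.
[continuant] is not within the Cavity subtree (it hangs from Oral), so /ɲ/'s [continuant] value survives.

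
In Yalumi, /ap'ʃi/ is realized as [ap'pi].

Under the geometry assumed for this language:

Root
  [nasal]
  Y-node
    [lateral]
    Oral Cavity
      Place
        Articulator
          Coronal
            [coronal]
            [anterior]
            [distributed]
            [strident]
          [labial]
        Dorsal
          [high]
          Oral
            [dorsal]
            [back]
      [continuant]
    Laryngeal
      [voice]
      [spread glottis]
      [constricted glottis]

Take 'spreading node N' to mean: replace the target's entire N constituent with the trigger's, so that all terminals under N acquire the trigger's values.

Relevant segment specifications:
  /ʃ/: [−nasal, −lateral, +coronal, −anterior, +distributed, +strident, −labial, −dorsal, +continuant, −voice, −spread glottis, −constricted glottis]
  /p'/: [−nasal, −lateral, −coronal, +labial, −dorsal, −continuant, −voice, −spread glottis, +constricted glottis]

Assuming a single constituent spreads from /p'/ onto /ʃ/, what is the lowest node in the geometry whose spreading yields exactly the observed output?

Oral Cavity

Comparing /ʃ/ with its surface form [p], the features that change are [continuant], [labial], [coronal], [anterior], [distributed], [strident].
The smallest constituent containing every changed terminal is Oral Cavity — each of its daughters lacks at least one of the affected features.
Delinking /ʃ/'s Oral Cavity and associating /p'/'s Oral Cavity gives precisely the feature bundle of [p].
Had Y-node or a higher node spread, [constricted glottis] would have taken /p'/'s value; it stays as in /ʃ/, confirming the spreading constituent is exactly Oral Cavity.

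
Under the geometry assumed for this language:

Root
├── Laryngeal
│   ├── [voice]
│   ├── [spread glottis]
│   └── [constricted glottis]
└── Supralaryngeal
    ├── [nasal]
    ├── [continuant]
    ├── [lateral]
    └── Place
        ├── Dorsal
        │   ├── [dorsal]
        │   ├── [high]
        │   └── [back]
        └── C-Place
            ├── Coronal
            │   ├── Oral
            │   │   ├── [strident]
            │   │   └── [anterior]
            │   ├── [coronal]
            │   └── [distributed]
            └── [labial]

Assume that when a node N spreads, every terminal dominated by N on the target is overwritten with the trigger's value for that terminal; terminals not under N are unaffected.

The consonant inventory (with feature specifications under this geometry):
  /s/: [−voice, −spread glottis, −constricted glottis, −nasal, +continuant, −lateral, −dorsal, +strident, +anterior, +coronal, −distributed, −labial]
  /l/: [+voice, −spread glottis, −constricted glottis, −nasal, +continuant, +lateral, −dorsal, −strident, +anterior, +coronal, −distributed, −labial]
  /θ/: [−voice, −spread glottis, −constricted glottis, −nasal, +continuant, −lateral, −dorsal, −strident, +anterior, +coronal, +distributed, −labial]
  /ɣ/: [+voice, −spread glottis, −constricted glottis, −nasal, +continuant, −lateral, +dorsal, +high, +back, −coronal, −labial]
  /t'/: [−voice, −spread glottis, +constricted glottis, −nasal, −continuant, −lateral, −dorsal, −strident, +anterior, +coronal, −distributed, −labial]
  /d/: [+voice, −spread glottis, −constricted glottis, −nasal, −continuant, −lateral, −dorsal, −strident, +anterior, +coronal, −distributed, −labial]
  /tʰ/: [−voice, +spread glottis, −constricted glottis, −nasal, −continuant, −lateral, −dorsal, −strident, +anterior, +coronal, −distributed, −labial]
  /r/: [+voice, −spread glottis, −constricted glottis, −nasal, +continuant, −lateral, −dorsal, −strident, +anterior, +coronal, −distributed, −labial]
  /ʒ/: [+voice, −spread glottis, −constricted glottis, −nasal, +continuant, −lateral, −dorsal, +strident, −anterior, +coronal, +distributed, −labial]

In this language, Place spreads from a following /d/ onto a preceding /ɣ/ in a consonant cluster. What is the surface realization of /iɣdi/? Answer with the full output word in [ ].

Terminals under Place in this geometry: [dorsal], [high], [back], [strident], [anterior], [coronal], [distributed], [labial].
The target acquires /d/'s values for everything under Place — [−dorsal], [−strident], [+anterior], [+coronal], [−distributed], [−labial] — while keeping its own [voice], [spread glottis], [constricted glottis], ….
The resulting bundle matches /r/ in the inventory; substituting it for /ɣ/ gives [irdi].

[irdi]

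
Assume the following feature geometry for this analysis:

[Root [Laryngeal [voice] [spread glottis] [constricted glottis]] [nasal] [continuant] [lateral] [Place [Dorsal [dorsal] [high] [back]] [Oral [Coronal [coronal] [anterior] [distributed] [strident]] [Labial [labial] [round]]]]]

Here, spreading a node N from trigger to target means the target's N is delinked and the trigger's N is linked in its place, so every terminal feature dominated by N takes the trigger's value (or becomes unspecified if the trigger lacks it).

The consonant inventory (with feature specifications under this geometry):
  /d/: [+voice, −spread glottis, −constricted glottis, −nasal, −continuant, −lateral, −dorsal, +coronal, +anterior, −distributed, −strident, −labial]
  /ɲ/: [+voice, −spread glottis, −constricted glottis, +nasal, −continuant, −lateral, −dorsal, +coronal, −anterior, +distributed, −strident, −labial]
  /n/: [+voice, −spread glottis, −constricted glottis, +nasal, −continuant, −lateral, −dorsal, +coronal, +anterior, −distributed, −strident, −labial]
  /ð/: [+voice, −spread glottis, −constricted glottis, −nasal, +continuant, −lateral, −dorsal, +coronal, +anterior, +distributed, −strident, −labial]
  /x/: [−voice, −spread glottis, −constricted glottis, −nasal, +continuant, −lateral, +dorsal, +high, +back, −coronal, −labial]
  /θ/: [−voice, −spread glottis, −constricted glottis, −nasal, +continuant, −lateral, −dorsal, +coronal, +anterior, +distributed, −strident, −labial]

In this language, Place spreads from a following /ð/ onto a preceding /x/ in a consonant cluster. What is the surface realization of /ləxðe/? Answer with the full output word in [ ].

Place immediately or transitively dominates [dorsal], [high], [back], [coronal], [anterior], [distributed], [strident], [labial], [round].
Spreading Place from /ð/ onto /x/ replaces those values with /ð/'s: [−dorsal], [+coronal], [+anterior], [+distributed], [−strident], [−labial]. Features outside Place ([voice], [spread glottis], [constricted glottis], …) stay as in /x/.
This feature bundle is that of [θ], so /ləxðe/ surfaces as [ləθðe].

[ləθðe]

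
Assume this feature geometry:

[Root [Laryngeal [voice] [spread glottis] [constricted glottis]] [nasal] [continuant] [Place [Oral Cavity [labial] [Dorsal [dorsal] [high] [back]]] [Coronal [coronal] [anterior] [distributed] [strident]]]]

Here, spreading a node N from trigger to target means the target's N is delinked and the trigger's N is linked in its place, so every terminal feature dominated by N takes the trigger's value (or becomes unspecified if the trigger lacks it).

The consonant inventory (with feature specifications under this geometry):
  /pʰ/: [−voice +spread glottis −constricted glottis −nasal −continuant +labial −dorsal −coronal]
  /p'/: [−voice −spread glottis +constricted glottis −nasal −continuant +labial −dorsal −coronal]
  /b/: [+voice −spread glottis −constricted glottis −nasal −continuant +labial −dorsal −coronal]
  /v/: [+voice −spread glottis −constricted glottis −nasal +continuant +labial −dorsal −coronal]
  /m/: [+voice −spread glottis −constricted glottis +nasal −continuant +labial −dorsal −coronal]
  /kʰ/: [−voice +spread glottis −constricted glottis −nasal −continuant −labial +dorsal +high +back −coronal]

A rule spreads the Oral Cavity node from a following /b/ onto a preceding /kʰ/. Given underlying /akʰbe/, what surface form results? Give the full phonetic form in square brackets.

[apʰbe]

Oral Cavity immediately or transitively dominates [labial], [dorsal], [high], [back].
Spreading Oral Cavity from /b/ onto /kʰ/ replaces those values with /b/'s: [+labial], [−dorsal]. Features outside Oral Cavity ([voice], [spread glottis], [constricted glottis], …) stay as in /kʰ/.
The resulting bundle matches /pʰ/ in the inventory; substituting it for /kʰ/ gives [apʰbe].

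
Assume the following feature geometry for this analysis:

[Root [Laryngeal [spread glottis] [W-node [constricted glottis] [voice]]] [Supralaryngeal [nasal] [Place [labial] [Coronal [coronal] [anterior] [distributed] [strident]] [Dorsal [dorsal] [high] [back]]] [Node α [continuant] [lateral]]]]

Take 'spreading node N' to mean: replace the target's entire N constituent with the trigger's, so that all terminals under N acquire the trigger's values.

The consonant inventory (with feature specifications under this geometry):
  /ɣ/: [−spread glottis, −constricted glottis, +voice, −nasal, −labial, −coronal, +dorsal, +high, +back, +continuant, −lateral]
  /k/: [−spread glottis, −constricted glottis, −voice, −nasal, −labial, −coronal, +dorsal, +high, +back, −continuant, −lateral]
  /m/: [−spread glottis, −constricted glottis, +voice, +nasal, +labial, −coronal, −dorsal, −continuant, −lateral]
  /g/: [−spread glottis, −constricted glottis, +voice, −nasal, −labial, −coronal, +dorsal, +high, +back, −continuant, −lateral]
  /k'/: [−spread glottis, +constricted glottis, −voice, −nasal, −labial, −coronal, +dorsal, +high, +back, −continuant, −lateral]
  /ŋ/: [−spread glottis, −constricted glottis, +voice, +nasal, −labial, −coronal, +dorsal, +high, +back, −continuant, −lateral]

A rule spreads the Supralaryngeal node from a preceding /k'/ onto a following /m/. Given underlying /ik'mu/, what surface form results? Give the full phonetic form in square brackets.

[ik'gu]

The Supralaryngeal node dominates the terminals [nasal], [labial], [coronal], [anterior], [distributed], [strident], [dorsal], [high], [back], [continuant], [lateral].
The target acquires /k'/'s values for everything under Supralaryngeal — [−nasal], [−labial], [−coronal], [+dorsal], [+high], [+back], [−continuant], [−lateral] — while keeping its own [spread glottis], [constricted glottis], [voice].
The resulting bundle matches /g/ in the inventory; substituting it for /m/ gives [ik'gu].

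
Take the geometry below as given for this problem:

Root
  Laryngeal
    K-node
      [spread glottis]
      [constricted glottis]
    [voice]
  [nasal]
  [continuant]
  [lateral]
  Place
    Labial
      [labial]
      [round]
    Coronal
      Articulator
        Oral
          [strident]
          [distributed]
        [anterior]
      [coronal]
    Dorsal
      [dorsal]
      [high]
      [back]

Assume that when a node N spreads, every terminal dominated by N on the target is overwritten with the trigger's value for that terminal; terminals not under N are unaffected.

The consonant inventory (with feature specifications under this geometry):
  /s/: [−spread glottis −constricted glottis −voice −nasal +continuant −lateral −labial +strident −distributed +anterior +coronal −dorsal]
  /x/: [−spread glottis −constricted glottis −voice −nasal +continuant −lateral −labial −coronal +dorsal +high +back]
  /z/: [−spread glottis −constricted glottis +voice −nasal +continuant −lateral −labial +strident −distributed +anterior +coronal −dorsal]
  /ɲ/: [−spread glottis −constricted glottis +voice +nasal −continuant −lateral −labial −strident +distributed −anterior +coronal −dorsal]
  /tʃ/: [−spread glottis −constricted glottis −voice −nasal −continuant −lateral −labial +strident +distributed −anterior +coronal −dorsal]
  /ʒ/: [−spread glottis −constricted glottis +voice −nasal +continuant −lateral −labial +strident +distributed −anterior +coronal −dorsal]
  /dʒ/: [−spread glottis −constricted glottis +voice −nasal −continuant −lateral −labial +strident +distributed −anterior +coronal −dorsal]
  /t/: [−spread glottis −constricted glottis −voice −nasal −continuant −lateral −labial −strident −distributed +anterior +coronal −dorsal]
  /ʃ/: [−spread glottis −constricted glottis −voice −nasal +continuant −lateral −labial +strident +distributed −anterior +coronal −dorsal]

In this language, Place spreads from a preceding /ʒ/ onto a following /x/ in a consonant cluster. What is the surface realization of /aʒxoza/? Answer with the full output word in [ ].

Place immediately or transitively dominates [labial], [round], [strident], [distributed], [anterior], [coronal], [dorsal], [high], [back].
After delinking /x/'s Place and linking /ʒ/'s, the affected terminals become [−labial], [+strident], [+distributed], [−anterior], [+coronal], [−dorsal]; [spread glottis], [constricted glottis], [voice], … (outside Place) are retained from /x/.
This feature bundle is that of [ʃ], so /aʒxoza/ surfaces as [aʒʃoza].

[aʒʃoza]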